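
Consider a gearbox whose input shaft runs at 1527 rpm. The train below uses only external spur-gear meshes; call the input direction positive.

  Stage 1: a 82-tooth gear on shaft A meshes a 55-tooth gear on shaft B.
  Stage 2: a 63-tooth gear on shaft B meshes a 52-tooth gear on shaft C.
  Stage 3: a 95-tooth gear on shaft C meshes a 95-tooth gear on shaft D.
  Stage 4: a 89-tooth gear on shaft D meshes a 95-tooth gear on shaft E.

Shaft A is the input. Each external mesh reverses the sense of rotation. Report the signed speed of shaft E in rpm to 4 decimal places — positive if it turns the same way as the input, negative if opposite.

Stage 1 [82T→55T]: ω = 1527.0000×82/55 = 2276.6182 rpm, dir flips to −; running = −2276.6182
Stage 2 [63T→52T]: ω = 2276.6182×63/52 = 2758.2105 rpm, dir flips to +; running = +2758.2105
Stage 3 [95T→95T]: ω = 2758.2105×95/95 = 2758.2105 rpm, dir flips to −; running = −2758.2105
Stage 4 [89T→95T]: ω = 2758.2105×89/95 = 2584.0077 rpm, dir flips to +; running = +2584.0077

+2584.0077 rpm (same as input, |ω| = 2584.0077 rpm)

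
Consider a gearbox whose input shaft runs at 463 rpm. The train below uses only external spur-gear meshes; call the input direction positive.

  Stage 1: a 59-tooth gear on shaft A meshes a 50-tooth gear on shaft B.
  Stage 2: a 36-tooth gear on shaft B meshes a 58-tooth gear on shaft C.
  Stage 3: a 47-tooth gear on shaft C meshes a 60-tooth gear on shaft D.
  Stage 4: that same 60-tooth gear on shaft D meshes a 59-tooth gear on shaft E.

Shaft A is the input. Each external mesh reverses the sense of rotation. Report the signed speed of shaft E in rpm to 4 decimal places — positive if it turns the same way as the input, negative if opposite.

+270.1366 rpm (same as input, |ω| = 270.1366 rpm)

Stage 1 [59T→50T]: ω = 463.0000×59/50 = 546.3400 rpm, dir flips to −; running = −546.3400
Stage 2 [36T→58T]: ω = 546.3400×36/58 = 339.1076 rpm, dir flips to +; running = +339.1076
Stage 3 [47T→60T]: ω = 339.1076×47/60 = 265.6343 rpm, dir flips to −; running = −265.6343
Stage 4 [60T→59T]: ω = 265.6343×60/59 = 270.1366 rpm, dir flips to +; running = +270.1366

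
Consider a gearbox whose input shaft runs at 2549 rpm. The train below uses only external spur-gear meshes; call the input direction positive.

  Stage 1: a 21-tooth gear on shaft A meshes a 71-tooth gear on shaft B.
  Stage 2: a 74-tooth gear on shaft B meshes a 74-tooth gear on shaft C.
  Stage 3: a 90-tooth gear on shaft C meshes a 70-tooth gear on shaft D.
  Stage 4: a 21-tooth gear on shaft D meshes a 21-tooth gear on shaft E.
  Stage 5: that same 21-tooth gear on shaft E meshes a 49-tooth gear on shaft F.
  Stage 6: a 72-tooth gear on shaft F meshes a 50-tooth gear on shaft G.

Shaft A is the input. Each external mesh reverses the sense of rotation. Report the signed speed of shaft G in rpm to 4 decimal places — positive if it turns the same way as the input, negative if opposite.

Stage 1 [21T→71T]: ω = 2549.0000×21/71 = 753.9296 rpm, dir flips to −; running = −753.9296
Stage 2 [74T→74T]: ω = 753.9296×74/74 = 753.9296 rpm, dir flips to +; running = +753.9296
Stage 3 [90T→70T]: ω = 753.9296×90/70 = 969.3380 rpm, dir flips to −; running = −969.3380
Stage 4 [21T→21T]: ω = 969.3380×21/21 = 969.3380 rpm, dir flips to +; running = +969.3380
Stage 5 [21T→49T]: ω = 969.3380×21/49 = 415.4306 rpm, dir flips to −; running = −415.4306
Stage 6 [72T→50T]: ω = 415.4306×72/50 = 598.2200 rpm, dir flips to +; running = +598.2200

+598.2200 rpm (same as input, |ω| = 598.2200 rpm)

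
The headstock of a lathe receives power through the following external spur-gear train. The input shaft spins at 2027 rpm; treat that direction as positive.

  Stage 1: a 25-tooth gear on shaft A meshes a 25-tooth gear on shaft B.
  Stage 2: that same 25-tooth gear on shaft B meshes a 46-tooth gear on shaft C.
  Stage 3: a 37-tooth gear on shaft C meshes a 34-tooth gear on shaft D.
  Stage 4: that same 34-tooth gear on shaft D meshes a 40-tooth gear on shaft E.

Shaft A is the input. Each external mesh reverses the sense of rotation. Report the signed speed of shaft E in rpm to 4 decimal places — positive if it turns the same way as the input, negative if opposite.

Stage 1 [25T→25T]: ω = 2027.0000×25/25 = 2027.0000 rpm, dir flips to −; running = −2027.0000
Stage 2 [25T→46T]: ω = 2027.0000×25/46 = 1101.6304 rpm, dir flips to +; running = +1101.6304
Stage 3 [37T→34T]: ω = 1101.6304×37/34 = 1198.8331 rpm, dir flips to −; running = −1198.8331
Stage 4 [34T→40T]: ω = 1198.8331×34/40 = 1019.0082 rpm, dir flips to +; running = +1019.0082

+1019.0082 rpm (same as input, |ω| = 1019.0082 rpm)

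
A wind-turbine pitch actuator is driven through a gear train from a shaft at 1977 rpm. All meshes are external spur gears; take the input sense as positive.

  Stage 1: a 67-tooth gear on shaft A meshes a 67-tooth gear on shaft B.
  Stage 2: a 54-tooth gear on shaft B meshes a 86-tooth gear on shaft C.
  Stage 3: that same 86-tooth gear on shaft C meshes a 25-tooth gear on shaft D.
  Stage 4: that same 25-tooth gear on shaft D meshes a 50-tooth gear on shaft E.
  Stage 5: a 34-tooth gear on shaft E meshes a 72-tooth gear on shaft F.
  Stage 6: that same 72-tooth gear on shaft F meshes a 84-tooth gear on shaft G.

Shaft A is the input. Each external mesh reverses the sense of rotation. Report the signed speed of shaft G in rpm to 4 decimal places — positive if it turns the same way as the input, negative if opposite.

Stage 1 [67T→67T]: ω = 1977.0000×67/67 = 1977.0000 rpm, dir flips to −; running = −1977.0000
Stage 2 [54T→86T]: ω = 1977.0000×54/86 = 1241.3721 rpm, dir flips to +; running = +1241.3721
Stage 3 [86T→25T]: ω = 1241.3721×86/25 = 4270.3200 rpm, dir flips to −; running = −4270.3200
Stage 4 [25T→50T]: ω = 4270.3200×25/50 = 2135.1600 rpm, dir flips to +; running = +2135.1600
Stage 5 [34T→72T]: ω = 2135.1600×34/72 = 1008.2700 rpm, dir flips to −; running = −1008.2700
Stage 6 [72T→84T]: ω = 1008.2700×72/84 = 864.2314 rpm, dir flips to +; running = +864.2314

+864.2314 rpm (same as input, |ω| = 864.2314 rpm)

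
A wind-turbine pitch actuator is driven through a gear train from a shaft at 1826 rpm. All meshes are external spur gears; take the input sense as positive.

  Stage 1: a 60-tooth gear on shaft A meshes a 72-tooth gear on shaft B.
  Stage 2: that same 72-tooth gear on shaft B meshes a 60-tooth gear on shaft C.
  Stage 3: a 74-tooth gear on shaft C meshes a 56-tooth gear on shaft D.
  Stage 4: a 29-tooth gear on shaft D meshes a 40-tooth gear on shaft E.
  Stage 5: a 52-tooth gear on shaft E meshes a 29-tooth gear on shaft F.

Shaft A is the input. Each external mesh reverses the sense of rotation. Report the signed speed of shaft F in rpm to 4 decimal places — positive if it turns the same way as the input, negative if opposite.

Stage 1 [60T→72T]: ω = 1826.0000×60/72 = 1521.6667 rpm, dir flips to −; running = −1521.6667
Stage 2 [72T→60T]: ω = 1521.6667×72/60 = 1826.0000 rpm, dir flips to +; running = +1826.0000
Stage 3 [74T→56T]: ω = 1826.0000×74/56 = 2412.9286 rpm, dir flips to −; running = −2412.9286
Stage 4 [29T→40T]: ω = 2412.9286×29/40 = 1749.3732 rpm, dir flips to +; running = +1749.3732
Stage 5 [52T→29T]: ω = 1749.3732×52/29 = 3136.8071 rpm, dir flips to −; running = −3136.8071

-3136.8071 rpm (opposite to input, |ω| = 3136.8071 rpm)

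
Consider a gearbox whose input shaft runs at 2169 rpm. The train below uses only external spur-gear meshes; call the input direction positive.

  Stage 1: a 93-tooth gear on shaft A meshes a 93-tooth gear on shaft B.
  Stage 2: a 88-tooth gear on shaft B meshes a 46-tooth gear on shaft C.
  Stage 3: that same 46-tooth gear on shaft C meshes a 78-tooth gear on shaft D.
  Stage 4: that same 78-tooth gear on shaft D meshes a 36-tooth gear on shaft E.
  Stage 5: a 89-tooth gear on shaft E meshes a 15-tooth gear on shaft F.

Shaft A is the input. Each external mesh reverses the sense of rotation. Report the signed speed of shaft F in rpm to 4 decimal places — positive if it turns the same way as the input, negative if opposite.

Stage 1 [93T→93T]: ω = 2169.0000×93/93 = 2169.0000 rpm, dir flips to −; running = −2169.0000
Stage 2 [88T→46T]: ω = 2169.0000×88/46 = 4149.3913 rpm, dir flips to +; running = +4149.3913
Stage 3 [46T→78T]: ω = 4149.3913×46/78 = 2447.0769 rpm, dir flips to −; running = −2447.0769
Stage 4 [78T→36T]: ω = 2447.0769×78/36 = 5302.0000 rpm, dir flips to +; running = +5302.0000
Stage 5 [89T→15T]: ω = 5302.0000×89/15 = 31458.5333 rpm, dir flips to −; running = −31458.5333

-31458.5333 rpm (opposite to input, |ω| = 31458.5333 rpm)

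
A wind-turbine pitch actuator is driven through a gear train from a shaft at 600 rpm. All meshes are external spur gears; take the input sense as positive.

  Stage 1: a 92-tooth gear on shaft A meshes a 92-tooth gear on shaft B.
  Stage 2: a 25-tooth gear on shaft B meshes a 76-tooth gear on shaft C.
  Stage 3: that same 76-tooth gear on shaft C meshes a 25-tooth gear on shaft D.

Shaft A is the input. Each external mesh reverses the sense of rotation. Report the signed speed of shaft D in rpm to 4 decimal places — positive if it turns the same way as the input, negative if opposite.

-600.0000 rpm (opposite to input, |ω| = 600.0000 rpm)

Stage 1 [92T→92T]: ω = 600.0000×92/92 = 600.0000 rpm, dir flips to −; running = −600.0000
Stage 2 [25T→76T]: ω = 600.0000×25/76 = 197.3684 rpm, dir flips to +; running = +197.3684
Stage 3 [76T→25T]: ω = 197.3684×76/25 = 600.0000 rpm, dir flips to −; running = −600.0000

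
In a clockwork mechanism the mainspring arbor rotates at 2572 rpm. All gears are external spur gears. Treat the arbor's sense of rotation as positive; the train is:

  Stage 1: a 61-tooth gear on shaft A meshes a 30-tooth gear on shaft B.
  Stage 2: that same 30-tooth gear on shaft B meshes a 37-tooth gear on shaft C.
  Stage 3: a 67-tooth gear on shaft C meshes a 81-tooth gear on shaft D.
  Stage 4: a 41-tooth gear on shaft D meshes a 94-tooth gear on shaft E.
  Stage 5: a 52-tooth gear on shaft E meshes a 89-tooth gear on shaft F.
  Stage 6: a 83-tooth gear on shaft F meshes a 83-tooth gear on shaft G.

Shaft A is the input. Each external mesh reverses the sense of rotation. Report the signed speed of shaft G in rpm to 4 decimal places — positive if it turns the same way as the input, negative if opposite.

Stage 1 [61T→30T]: ω = 2572.0000×61/30 = 5229.7333 rpm, dir flips to −; running = −5229.7333
Stage 2 [30T→37T]: ω = 5229.7333×30/37 = 4240.3243 rpm, dir flips to +; running = +4240.3243
Stage 3 [67T→81T]: ω = 4240.3243×67/81 = 3507.4288 rpm, dir flips to −; running = −3507.4288
Stage 4 [41T→94T]: ω = 3507.4288×41/94 = 1529.8359 rpm, dir flips to +; running = +1529.8359
Stage 5 [52T→89T]: ω = 1529.8359×52/89 = 893.8367 rpm, dir flips to −; running = −893.8367
Stage 6 [83T→83T]: ω = 893.8367×83/83 = 893.8367 rpm, dir flips to +; running = +893.8367

+893.8367 rpm (same as input, |ω| = 893.8367 rpm)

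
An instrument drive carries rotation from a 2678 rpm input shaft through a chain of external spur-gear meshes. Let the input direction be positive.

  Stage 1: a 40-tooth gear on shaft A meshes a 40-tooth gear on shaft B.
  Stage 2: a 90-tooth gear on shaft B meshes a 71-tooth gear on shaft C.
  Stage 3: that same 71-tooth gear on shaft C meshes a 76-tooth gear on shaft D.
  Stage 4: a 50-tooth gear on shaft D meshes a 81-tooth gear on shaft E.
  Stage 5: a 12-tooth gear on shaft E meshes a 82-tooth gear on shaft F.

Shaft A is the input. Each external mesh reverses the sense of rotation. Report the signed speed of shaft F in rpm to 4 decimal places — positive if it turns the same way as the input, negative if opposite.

Stage 1 [40T→40T]: ω = 2678.0000×40/40 = 2678.0000 rpm, dir flips to −; running = −2678.0000
Stage 2 [90T→71T]: ω = 2678.0000×90/71 = 3394.6479 rpm, dir flips to +; running = +3394.6479
Stage 3 [71T→76T]: ω = 3394.6479×71/76 = 3171.3158 rpm, dir flips to −; running = −3171.3158
Stage 4 [50T→81T]: ω = 3171.3158×50/81 = 1957.6023 rpm, dir flips to +; running = +1957.6023
Stage 5 [12T→82T]: ω = 1957.6023×12/82 = 286.4784 rpm, dir flips to −; running = −286.4784

-286.4784 rpm (opposite to input, |ω| = 286.4784 rpm)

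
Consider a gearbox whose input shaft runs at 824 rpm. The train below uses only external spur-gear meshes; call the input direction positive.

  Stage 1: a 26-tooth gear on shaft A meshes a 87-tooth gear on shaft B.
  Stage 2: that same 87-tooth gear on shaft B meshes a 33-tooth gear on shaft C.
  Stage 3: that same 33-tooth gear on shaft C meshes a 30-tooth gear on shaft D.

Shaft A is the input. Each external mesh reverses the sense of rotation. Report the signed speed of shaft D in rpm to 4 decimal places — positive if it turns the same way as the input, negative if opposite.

Stage 1 [26T→87T]: ω = 824.0000×26/87 = 246.2529 rpm, dir flips to −; running = −246.2529
Stage 2 [87T→33T]: ω = 246.2529×87/33 = 649.2121 rpm, dir flips to +; running = +649.2121
Stage 3 [33T→30T]: ω = 649.2121×33/30 = 714.1333 rpm, dir flips to −; running = −714.1333

-714.1333 rpm (opposite to input, |ω| = 714.1333 rpm)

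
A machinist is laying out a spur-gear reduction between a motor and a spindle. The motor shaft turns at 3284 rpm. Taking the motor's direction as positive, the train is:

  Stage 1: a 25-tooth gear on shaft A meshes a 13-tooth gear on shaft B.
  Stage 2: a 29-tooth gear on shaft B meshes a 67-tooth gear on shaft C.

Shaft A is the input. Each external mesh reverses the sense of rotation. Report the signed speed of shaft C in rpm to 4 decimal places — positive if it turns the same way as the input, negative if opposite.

Stage 1 [25T→13T]: ω = 3284.0000×25/13 = 6315.3846 rpm, dir flips to −; running = −6315.3846
Stage 2 [29T→67T]: ω = 6315.3846×29/67 = 2733.5247 rpm, dir flips to +; running = +2733.5247

+2733.5247 rpm (same as input, |ω| = 2733.5247 rpm)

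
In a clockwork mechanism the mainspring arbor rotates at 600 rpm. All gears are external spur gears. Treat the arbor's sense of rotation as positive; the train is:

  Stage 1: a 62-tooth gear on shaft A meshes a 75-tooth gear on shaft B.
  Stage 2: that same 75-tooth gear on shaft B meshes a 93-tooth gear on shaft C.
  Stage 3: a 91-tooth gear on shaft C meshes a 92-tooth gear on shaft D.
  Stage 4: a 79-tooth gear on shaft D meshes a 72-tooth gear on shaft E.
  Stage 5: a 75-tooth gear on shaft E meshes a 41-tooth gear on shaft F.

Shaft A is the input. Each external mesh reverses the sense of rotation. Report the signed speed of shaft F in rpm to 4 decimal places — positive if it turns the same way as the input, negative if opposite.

Stage 1 [62T→75T]: ω = 600.0000×62/75 = 496.0000 rpm, dir flips to −; running = −496.0000
Stage 2 [75T→93T]: ω = 496.0000×75/93 = 400.0000 rpm, dir flips to +; running = +400.0000
Stage 3 [91T→92T]: ω = 400.0000×91/92 = 395.6522 rpm, dir flips to −; running = −395.6522
Stage 4 [79T→72T]: ω = 395.6522×79/72 = 434.1184 rpm, dir flips to +; running = +434.1184
Stage 5 [75T→41T]: ω = 434.1184×75/41 = 794.1189 rpm, dir flips to −; running = −794.1189

-794.1189 rpm (opposite to input, |ω| = 794.1189 rpm)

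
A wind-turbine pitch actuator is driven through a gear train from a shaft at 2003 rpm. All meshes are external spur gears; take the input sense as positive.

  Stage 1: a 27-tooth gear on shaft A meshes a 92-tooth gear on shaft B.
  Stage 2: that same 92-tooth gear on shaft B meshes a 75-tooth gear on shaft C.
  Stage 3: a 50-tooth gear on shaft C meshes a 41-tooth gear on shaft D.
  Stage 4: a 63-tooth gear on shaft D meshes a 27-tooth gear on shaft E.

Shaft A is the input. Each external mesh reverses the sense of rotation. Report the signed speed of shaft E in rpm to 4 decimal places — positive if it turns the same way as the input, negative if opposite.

Stage 1 [27T→92T]: ω = 2003.0000×27/92 = 587.8370 rpm, dir flips to −; running = −587.8370
Stage 2 [92T→75T]: ω = 587.8370×92/75 = 721.0800 rpm, dir flips to +; running = +721.0800
Stage 3 [50T→41T]: ω = 721.0800×50/41 = 879.3659 rpm, dir flips to −; running = −879.3659
Stage 4 [63T→27T]: ω = 879.3659×63/27 = 2051.8537 rpm, dir flips to +; running = +2051.8537

+2051.8537 rpm (same as input, |ω| = 2051.8537 rpm)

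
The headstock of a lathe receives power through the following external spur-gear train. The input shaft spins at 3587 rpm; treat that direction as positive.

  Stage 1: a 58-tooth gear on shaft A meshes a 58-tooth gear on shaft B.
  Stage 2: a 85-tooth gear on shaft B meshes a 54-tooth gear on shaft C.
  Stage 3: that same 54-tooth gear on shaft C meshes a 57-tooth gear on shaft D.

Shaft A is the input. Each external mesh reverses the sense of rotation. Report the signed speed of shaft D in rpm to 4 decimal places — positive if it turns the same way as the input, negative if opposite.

Stage 1 [58T→58T]: ω = 3587.0000×58/58 = 3587.0000 rpm, dir flips to −; running = −3587.0000
Stage 2 [85T→54T]: ω = 3587.0000×85/54 = 5646.2037 rpm, dir flips to +; running = +5646.2037
Stage 3 [54T→57T]: ω = 5646.2037×54/57 = 5349.0351 rpm, dir flips to −; running = −5349.0351

-5349.0351 rpm (opposite to input, |ω| = 5349.0351 rpm)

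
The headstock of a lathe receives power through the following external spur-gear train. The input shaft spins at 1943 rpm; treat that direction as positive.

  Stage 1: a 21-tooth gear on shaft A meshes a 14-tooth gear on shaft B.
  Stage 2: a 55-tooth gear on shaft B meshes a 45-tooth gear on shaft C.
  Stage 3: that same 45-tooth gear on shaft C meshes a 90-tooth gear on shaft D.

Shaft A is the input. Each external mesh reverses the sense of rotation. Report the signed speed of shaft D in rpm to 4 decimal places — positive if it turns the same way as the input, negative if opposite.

-1781.0833 rpm (opposite to input, |ω| = 1781.0833 rpm)

Stage 1 [21T→14T]: ω = 1943.0000×21/14 = 2914.5000 rpm, dir flips to −; running = −2914.5000
Stage 2 [55T→45T]: ω = 2914.5000×55/45 = 3562.1667 rpm, dir flips to +; running = +3562.1667
Stage 3 [45T→90T]: ω = 3562.1667×45/90 = 1781.0833 rpm, dir flips to −; running = −1781.0833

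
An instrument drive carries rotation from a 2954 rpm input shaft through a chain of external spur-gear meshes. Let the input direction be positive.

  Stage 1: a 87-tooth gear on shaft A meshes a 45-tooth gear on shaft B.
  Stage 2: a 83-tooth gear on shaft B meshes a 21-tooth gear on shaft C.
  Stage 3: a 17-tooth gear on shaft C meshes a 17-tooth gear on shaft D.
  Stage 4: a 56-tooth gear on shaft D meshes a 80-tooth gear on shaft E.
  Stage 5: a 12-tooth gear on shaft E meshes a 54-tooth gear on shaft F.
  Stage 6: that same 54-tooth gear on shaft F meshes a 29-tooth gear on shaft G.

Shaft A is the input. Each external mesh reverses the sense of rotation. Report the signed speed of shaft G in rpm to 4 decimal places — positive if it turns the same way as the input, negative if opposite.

+6538.1867 rpm (same as input, |ω| = 6538.1867 rpm)

Stage 1 [87T→45T]: ω = 2954.0000×87/45 = 5711.0667 rpm, dir flips to −; running = −5711.0667
Stage 2 [83T→21T]: ω = 5711.0667×83/21 = 22572.3111 rpm, dir flips to +; running = +22572.3111
Stage 3 [17T→17T]: ω = 22572.3111×17/17 = 22572.3111 rpm, dir flips to −; running = −22572.3111
Stage 4 [56T→80T]: ω = 22572.3111×56/80 = 15800.6178 rpm, dir flips to +; running = +15800.6178
Stage 5 [12T→54T]: ω = 15800.6178×12/54 = 3511.2484 rpm, dir flips to −; running = −3511.2484
Stage 6 [54T→29T]: ω = 3511.2484×54/29 = 6538.1867 rpm, dir flips to +; running = +6538.1867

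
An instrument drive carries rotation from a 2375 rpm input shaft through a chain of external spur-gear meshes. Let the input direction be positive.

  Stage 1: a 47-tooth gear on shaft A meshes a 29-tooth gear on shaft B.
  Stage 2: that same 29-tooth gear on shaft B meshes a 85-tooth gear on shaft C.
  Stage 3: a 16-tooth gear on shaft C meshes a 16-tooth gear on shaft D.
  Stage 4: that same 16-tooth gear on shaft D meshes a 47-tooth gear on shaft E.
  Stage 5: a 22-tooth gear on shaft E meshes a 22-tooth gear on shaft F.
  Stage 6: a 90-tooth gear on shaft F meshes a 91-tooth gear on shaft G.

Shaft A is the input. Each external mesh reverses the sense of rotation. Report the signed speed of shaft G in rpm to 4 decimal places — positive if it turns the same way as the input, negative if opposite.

Stage 1 [47T→29T]: ω = 2375.0000×47/29 = 3849.1379 rpm, dir flips to −; running = −3849.1379
Stage 2 [29T→85T]: ω = 3849.1379×29/85 = 1313.2353 rpm, dir flips to +; running = +1313.2353
Stage 3 [16T→16T]: ω = 1313.2353×16/16 = 1313.2353 rpm, dir flips to −; running = −1313.2353
Stage 4 [16T→47T]: ω = 1313.2353×16/47 = 447.0588 rpm, dir flips to +; running = +447.0588
Stage 5 [22T→22T]: ω = 447.0588×22/22 = 447.0588 rpm, dir flips to −; running = −447.0588
Stage 6 [90T→91T]: ω = 447.0588×90/91 = 442.1461 rpm, dir flips to +; running = +442.1461

+442.1461 rpm (same as input, |ω| = 442.1461 rpm)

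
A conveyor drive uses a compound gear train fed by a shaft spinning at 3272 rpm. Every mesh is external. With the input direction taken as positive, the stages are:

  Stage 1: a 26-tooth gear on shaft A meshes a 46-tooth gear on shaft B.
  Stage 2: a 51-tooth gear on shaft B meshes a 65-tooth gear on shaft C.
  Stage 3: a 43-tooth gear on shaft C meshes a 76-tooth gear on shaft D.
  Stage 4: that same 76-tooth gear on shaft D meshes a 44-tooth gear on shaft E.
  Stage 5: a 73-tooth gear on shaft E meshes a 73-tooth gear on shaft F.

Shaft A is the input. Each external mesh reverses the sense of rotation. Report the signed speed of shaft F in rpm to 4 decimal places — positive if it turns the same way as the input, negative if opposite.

-1418.0822 rpm (opposite to input, |ω| = 1418.0822 rpm)

Stage 1 [26T→46T]: ω = 3272.0000×26/46 = 1849.3913 rpm, dir flips to −; running = −1849.3913
Stage 2 [51T→65T]: ω = 1849.3913×51/65 = 1451.0609 rpm, dir flips to +; running = +1451.0609
Stage 3 [43T→76T]: ω = 1451.0609×43/76 = 820.9950 rpm, dir flips to −; running = −820.9950
Stage 4 [76T→44T]: ω = 820.9950×76/44 = 1418.0822 rpm, dir flips to +; running = +1418.0822
Stage 5 [73T→73T]: ω = 1418.0822×73/73 = 1418.0822 rpm, dir flips to −; running = −1418.0822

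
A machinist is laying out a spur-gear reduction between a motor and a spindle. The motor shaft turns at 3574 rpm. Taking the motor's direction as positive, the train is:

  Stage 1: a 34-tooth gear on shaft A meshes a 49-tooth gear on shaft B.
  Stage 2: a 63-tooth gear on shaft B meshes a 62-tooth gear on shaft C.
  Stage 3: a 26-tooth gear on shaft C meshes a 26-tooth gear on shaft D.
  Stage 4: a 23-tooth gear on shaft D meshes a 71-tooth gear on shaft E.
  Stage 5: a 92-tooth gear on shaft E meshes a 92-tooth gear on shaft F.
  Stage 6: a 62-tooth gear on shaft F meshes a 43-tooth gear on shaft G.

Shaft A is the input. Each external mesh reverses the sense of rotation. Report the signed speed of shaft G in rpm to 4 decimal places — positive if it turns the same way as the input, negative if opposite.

+1177.0068 rpm (same as input, |ω| = 1177.0068 rpm)

Stage 1 [34T→49T]: ω = 3574.0000×34/49 = 2479.9184 rpm, dir flips to −; running = −2479.9184
Stage 2 [63T→62T]: ω = 2479.9184×63/62 = 2519.9171 rpm, dir flips to +; running = +2519.9171
Stage 3 [26T→26T]: ω = 2519.9171×26/26 = 2519.9171 rpm, dir flips to −; running = −2519.9171
Stage 4 [23T→71T]: ω = 2519.9171×23/71 = 816.3112 rpm, dir flips to +; running = +816.3112
Stage 5 [92T→92T]: ω = 816.3112×92/92 = 816.3112 rpm, dir flips to −; running = −816.3112
Stage 6 [62T→43T]: ω = 816.3112×62/43 = 1177.0068 rpm, dir flips to +; running = +1177.0068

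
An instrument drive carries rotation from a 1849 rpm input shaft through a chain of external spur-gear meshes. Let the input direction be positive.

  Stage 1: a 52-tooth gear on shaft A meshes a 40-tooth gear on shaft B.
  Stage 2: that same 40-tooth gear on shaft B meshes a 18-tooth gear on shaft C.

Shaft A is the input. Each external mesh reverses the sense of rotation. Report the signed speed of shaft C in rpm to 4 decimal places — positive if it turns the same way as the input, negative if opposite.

+5341.5556 rpm (same as input, |ω| = 5341.5556 rpm)

Stage 1 [52T→40T]: ω = 1849.0000×52/40 = 2403.7000 rpm, dir flips to −; running = −2403.7000
Stage 2 [40T→18T]: ω = 2403.7000×40/18 = 5341.5556 rpm, dir flips to +; running = +5341.5556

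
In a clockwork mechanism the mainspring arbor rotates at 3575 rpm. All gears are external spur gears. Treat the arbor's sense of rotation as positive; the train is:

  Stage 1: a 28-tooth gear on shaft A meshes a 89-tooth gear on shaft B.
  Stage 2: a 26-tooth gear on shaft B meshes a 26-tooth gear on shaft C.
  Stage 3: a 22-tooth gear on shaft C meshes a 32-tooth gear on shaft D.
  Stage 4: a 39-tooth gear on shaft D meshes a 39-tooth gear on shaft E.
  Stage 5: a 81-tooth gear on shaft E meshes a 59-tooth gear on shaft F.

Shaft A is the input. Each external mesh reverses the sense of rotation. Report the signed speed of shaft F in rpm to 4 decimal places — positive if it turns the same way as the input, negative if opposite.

Stage 1 [28T→89T]: ω = 3575.0000×28/89 = 1124.7191 rpm, dir flips to −; running = −1124.7191
Stage 2 [26T→26T]: ω = 1124.7191×26/26 = 1124.7191 rpm, dir flips to +; running = +1124.7191
Stage 3 [22T→32T]: ω = 1124.7191×22/32 = 773.2444 rpm, dir flips to −; running = −773.2444
Stage 4 [39T→39T]: ω = 773.2444×39/39 = 773.2444 rpm, dir flips to +; running = +773.2444
Stage 5 [81T→59T]: ω = 773.2444×81/59 = 1061.5728 rpm, dir flips to −; running = −1061.5728

-1061.5728 rpm (opposite to input, |ω| = 1061.5728 rpm)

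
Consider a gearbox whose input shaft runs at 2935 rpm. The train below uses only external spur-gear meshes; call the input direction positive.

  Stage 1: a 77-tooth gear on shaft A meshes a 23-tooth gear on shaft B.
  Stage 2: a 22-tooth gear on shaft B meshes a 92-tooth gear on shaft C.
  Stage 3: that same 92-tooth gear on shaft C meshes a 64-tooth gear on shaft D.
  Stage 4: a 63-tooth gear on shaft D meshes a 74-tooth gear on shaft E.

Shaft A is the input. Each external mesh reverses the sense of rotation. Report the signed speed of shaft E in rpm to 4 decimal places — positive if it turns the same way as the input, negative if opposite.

Stage 1 [77T→23T]: ω = 2935.0000×77/23 = 9825.8696 rpm, dir flips to −; running = −9825.8696
Stage 2 [22T→92T]: ω = 9825.8696×22/92 = 2349.6645 rpm, dir flips to +; running = +2349.6645
Stage 3 [92T→64T]: ω = 2349.6645×92/64 = 3377.6427 rpm, dir flips to −; running = −3377.6427
Stage 4 [63T→74T]: ω = 3377.6427×63/74 = 2875.5606 rpm, dir flips to +; running = +2875.5606

+2875.5606 rpm (same as input, |ω| = 2875.5606 rpm)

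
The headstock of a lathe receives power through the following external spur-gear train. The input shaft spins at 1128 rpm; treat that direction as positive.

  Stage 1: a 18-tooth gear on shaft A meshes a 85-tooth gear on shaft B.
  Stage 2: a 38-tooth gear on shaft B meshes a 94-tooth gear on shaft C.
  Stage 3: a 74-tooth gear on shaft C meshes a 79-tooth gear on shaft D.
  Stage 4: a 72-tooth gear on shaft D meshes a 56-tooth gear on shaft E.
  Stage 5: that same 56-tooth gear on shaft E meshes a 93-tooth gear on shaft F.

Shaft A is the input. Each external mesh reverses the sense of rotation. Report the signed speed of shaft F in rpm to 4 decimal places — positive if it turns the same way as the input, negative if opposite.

-70.0281 rpm (opposite to input, |ω| = 70.0281 rpm)

Stage 1 [18T→85T]: ω = 1128.0000×18/85 = 238.8706 rpm, dir flips to −; running = −238.8706
Stage 2 [38T→94T]: ω = 238.8706×38/94 = 96.5647 rpm, dir flips to +; running = +96.5647
Stage 3 [74T→79T]: ω = 96.5647×74/79 = 90.4530 rpm, dir flips to −; running = −90.4530
Stage 4 [72T→56T]: ω = 90.4530×72/56 = 116.2967 rpm, dir flips to +; running = +116.2967
Stage 5 [56T→93T]: ω = 116.2967×56/93 = 70.0281 rpm, dir flips to −; running = −70.0281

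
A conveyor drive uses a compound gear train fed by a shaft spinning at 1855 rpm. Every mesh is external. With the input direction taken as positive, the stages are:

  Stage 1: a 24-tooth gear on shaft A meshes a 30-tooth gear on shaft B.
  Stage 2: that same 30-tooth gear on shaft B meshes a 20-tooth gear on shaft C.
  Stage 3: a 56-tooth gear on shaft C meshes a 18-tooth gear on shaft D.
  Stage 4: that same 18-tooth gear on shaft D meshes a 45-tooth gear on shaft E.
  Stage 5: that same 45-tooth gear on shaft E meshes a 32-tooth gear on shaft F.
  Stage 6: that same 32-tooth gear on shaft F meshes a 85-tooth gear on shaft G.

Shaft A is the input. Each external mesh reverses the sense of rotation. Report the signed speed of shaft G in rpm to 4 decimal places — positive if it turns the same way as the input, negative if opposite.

+1466.5412 rpm (same as input, |ω| = 1466.5412 rpm)

Stage 1 [24T→30T]: ω = 1855.0000×24/30 = 1484.0000 rpm, dir flips to −; running = −1484.0000
Stage 2 [30T→20T]: ω = 1484.0000×30/20 = 2226.0000 rpm, dir flips to +; running = +2226.0000
Stage 3 [56T→18T]: ω = 2226.0000×56/18 = 6925.3333 rpm, dir flips to −; running = −6925.3333
Stage 4 [18T→45T]: ω = 6925.3333×18/45 = 2770.1333 rpm, dir flips to +; running = +2770.1333
Stage 5 [45T→32T]: ω = 2770.1333×45/32 = 3895.5000 rpm, dir flips to −; running = −3895.5000
Stage 6 [32T→85T]: ω = 3895.5000×32/85 = 1466.5412 rpm, dir flips to +; running = +1466.5412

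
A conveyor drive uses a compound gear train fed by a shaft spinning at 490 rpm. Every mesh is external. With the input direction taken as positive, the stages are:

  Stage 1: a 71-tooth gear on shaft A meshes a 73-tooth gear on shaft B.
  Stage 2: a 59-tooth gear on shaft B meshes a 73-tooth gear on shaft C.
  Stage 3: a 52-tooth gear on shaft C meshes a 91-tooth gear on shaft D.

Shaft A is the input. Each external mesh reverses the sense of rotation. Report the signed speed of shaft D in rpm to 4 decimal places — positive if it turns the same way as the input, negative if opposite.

Stage 1 [71T→73T]: ω = 490.0000×71/73 = 476.5753 rpm, dir flips to −; running = −476.5753
Stage 2 [59T→73T]: ω = 476.5753×59/73 = 385.1773 rpm, dir flips to +; running = +385.1773
Stage 3 [52T→91T]: ω = 385.1773×52/91 = 220.1013 rpm, dir flips to −; running = −220.1013

-220.1013 rpm (opposite to input, |ω| = 220.1013 rpm)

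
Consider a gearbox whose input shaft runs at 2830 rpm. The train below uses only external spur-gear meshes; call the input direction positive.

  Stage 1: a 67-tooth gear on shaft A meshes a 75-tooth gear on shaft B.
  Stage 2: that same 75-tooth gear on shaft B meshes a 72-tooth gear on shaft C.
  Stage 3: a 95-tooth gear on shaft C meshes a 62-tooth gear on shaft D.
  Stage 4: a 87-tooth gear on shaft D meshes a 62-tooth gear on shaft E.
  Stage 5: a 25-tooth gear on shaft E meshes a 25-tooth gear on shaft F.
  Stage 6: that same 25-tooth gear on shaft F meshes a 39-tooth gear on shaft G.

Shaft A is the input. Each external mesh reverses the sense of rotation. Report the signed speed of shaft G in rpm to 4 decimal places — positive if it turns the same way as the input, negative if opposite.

Stage 1 [67T→75T]: ω = 2830.0000×67/75 = 2528.1333 rpm, dir flips to −; running = −2528.1333
Stage 2 [75T→72T]: ω = 2528.1333×75/72 = 2633.4722 rpm, dir flips to +; running = +2633.4722
Stage 3 [95T→62T]: ω = 2633.4722×95/62 = 4035.1591 rpm, dir flips to −; running = −4035.1591
Stage 4 [87T→62T]: ω = 4035.1591×87/62 = 5662.2393 rpm, dir flips to +; running = +5662.2393
Stage 5 [25T→25T]: ω = 5662.2393×25/25 = 5662.2393 rpm, dir flips to −; running = −5662.2393
Stage 6 [25T→39T]: ω = 5662.2393×25/39 = 3629.6406 rpm, dir flips to +; running = +3629.6406

+3629.6406 rpm (same as input, |ω| = 3629.6406 rpm)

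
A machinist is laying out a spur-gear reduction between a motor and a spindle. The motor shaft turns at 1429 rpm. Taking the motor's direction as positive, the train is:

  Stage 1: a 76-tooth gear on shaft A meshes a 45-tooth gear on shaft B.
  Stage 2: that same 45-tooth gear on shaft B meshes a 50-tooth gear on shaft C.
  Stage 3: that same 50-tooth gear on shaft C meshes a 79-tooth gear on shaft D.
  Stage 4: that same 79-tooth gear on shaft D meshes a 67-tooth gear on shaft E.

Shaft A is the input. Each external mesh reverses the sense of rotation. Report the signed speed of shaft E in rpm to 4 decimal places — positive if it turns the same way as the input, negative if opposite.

Stage 1 [76T→45T]: ω = 1429.0000×76/45 = 2413.4222 rpm, dir flips to −; running = −2413.4222
Stage 2 [45T→50T]: ω = 2413.4222×45/50 = 2172.0800 rpm, dir flips to +; running = +2172.0800
Stage 3 [50T→79T]: ω = 2172.0800×50/79 = 1374.7342 rpm, dir flips to −; running = −1374.7342
Stage 4 [79T→67T]: ω = 1374.7342×79/67 = 1620.9552 rpm, dir flips to +; running = +1620.9552

+1620.9552 rpm (same as input, |ω| = 1620.9552 rpm)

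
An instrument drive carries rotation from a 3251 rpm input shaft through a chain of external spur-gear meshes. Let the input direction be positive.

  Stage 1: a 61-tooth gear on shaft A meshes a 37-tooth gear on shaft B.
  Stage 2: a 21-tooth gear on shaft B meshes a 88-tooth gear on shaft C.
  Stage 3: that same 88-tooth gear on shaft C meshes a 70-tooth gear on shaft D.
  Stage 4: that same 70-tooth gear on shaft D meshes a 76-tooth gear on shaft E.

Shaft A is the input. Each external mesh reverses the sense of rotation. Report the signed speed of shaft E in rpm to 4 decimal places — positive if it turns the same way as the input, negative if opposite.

+1480.9854 rpm (same as input, |ω| = 1480.9854 rpm)

Stage 1 [61T→37T]: ω = 3251.0000×61/37 = 5359.7568 rpm, dir flips to −; running = −5359.7568
Stage 2 [21T→88T]: ω = 5359.7568×21/88 = 1279.0329 rpm, dir flips to +; running = +1279.0329
Stage 3 [88T→70T]: ω = 1279.0329×88/70 = 1607.9270 rpm, dir flips to −; running = −1607.9270
Stage 4 [70T→76T]: ω = 1607.9270×70/76 = 1480.9854 rpm, dir flips to +; running = +1480.9854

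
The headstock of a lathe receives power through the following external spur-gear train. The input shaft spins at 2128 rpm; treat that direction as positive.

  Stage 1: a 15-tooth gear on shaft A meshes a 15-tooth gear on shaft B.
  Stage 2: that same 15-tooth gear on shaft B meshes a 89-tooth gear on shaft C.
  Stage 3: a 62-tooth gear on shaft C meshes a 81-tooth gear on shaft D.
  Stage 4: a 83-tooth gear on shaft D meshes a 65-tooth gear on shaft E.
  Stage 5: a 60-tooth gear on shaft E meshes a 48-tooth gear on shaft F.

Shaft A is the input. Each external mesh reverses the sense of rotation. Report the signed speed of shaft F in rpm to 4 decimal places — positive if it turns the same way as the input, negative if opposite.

Stage 1 [15T→15T]: ω = 2128.0000×15/15 = 2128.0000 rpm, dir flips to −; running = −2128.0000
Stage 2 [15T→89T]: ω = 2128.0000×15/89 = 358.6517 rpm, dir flips to +; running = +358.6517
Stage 3 [62T→81T]: ω = 358.6517×62/81 = 274.5235 rpm, dir flips to −; running = −274.5235
Stage 4 [83T→65T]: ω = 274.5235×83/65 = 350.5454 rpm, dir flips to +; running = +350.5454
Stage 5 [60T→48T]: ω = 350.5454×60/48 = 438.1818 rpm, dir flips to −; running = −438.1818

-438.1818 rpm (opposite to input, |ω| = 438.1818 rpm)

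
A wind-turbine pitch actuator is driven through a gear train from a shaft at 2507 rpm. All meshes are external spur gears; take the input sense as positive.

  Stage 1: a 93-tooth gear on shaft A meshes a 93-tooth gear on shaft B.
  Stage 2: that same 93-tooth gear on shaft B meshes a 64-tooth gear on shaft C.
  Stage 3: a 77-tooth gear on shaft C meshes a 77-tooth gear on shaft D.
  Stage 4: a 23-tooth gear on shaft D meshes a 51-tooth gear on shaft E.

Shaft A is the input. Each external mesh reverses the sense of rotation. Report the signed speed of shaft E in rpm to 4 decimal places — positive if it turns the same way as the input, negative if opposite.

Stage 1 [93T→93T]: ω = 2507.0000×93/93 = 2507.0000 rpm, dir flips to −; running = −2507.0000
Stage 2 [93T→64T]: ω = 2507.0000×93/64 = 3642.9844 rpm, dir flips to +; running = +3642.9844
Stage 3 [77T→77T]: ω = 3642.9844×77/77 = 3642.9844 rpm, dir flips to −; running = −3642.9844
Stage 4 [23T→51T]: ω = 3642.9844×23/51 = 1642.9145 rpm, dir flips to +; running = +1642.9145

+1642.9145 rpm (same as input, |ω| = 1642.9145 rpm)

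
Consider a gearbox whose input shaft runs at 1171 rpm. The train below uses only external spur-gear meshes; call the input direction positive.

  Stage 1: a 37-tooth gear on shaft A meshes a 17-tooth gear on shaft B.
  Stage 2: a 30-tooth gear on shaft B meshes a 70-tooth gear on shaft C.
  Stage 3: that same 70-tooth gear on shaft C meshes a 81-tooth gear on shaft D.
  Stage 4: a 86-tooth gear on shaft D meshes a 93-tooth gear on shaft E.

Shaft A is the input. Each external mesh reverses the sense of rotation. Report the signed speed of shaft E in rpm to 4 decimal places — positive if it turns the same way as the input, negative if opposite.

+872.8939 rpm (same as input, |ω| = 872.8939 rpm)

Stage 1 [37T→17T]: ω = 1171.0000×37/17 = 2548.6471 rpm, dir flips to −; running = −2548.6471
Stage 2 [30T→70T]: ω = 2548.6471×30/70 = 1092.2773 rpm, dir flips to +; running = +1092.2773
Stage 3 [70T→81T]: ω = 1092.2773×70/81 = 943.9434 rpm, dir flips to −; running = −943.9434
Stage 4 [86T→93T]: ω = 943.9434×86/93 = 872.8939 rpm, dir flips to +; running = +872.8939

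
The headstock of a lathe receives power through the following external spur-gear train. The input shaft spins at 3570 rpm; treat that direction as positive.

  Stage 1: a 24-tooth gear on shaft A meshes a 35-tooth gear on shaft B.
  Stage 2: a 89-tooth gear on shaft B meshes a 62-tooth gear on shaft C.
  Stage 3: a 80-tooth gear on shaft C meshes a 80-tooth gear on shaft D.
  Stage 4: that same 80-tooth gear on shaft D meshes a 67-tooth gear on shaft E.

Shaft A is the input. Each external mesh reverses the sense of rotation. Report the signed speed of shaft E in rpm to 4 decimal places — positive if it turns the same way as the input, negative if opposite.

+4195.8979 rpm (same as input, |ω| = 4195.8979 rpm)

Stage 1 [24T→35T]: ω = 3570.0000×24/35 = 2448.0000 rpm, dir flips to −; running = −2448.0000
Stage 2 [89T→62T]: ω = 2448.0000×89/62 = 3514.0645 rpm, dir flips to +; running = +3514.0645
Stage 3 [80T→80T]: ω = 3514.0645×80/80 = 3514.0645 rpm, dir flips to −; running = −3514.0645
Stage 4 [80T→67T]: ω = 3514.0645×80/67 = 4195.8979 rpm, dir flips to +; running = +4195.8979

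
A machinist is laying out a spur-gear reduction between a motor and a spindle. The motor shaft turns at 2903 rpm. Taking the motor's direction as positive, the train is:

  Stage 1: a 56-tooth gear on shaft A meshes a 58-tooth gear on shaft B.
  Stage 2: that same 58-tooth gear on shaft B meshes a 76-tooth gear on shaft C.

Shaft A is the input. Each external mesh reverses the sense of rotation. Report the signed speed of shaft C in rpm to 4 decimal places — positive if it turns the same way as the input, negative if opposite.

+2139.0526 rpm (same as input, |ω| = 2139.0526 rpm)

Stage 1 [56T→58T]: ω = 2903.0000×56/58 = 2802.8966 rpm, dir flips to −; running = −2802.8966
Stage 2 [58T→76T]: ω = 2802.8966×58/76 = 2139.0526 rpm, dir flips to +; running = +2139.0526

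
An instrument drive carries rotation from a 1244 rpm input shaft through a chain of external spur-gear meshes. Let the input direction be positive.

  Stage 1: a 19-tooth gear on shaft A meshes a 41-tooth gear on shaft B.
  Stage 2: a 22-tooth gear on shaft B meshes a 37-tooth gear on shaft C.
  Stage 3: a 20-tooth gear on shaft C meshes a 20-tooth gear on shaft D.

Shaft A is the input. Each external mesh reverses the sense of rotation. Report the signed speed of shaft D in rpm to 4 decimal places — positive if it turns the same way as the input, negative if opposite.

-342.7765 rpm (opposite to input, |ω| = 342.7765 rpm)

Stage 1 [19T→41T]: ω = 1244.0000×19/41 = 576.4878 rpm, dir flips to −; running = −576.4878
Stage 2 [22T→37T]: ω = 576.4878×22/37 = 342.7765 rpm, dir flips to +; running = +342.7765
Stage 3 [20T→20T]: ω = 342.7765×20/20 = 342.7765 rpm, dir flips to −; running = −342.7765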